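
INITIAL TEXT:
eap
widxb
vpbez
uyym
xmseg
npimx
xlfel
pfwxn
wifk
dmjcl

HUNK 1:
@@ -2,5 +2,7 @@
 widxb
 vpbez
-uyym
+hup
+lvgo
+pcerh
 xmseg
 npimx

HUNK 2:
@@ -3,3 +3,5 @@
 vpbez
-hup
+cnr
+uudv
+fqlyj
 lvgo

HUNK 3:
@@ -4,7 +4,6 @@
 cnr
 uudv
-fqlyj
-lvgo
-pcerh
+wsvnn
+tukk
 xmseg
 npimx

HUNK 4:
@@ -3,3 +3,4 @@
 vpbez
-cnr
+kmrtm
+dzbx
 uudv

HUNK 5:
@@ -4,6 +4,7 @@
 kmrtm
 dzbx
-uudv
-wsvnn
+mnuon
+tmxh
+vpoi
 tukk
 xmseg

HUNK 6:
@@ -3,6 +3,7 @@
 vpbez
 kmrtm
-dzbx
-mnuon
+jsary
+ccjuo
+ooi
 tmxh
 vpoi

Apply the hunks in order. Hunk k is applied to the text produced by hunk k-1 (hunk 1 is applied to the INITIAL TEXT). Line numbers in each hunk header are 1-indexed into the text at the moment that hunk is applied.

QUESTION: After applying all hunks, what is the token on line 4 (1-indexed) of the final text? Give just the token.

Answer: kmrtm

Derivation:
Hunk 1: at line 2 remove [uyym] add [hup,lvgo,pcerh] -> 12 lines: eap widxb vpbez hup lvgo pcerh xmseg npimx xlfel pfwxn wifk dmjcl
Hunk 2: at line 3 remove [hup] add [cnr,uudv,fqlyj] -> 14 lines: eap widxb vpbez cnr uudv fqlyj lvgo pcerh xmseg npimx xlfel pfwxn wifk dmjcl
Hunk 3: at line 4 remove [fqlyj,lvgo,pcerh] add [wsvnn,tukk] -> 13 lines: eap widxb vpbez cnr uudv wsvnn tukk xmseg npimx xlfel pfwxn wifk dmjcl
Hunk 4: at line 3 remove [cnr] add [kmrtm,dzbx] -> 14 lines: eap widxb vpbez kmrtm dzbx uudv wsvnn tukk xmseg npimx xlfel pfwxn wifk dmjcl
Hunk 5: at line 4 remove [uudv,wsvnn] add [mnuon,tmxh,vpoi] -> 15 lines: eap widxb vpbez kmrtm dzbx mnuon tmxh vpoi tukk xmseg npimx xlfel pfwxn wifk dmjcl
Hunk 6: at line 3 remove [dzbx,mnuon] add [jsary,ccjuo,ooi] -> 16 lines: eap widxb vpbez kmrtm jsary ccjuo ooi tmxh vpoi tukk xmseg npimx xlfel pfwxn wifk dmjcl
Final line 4: kmrtm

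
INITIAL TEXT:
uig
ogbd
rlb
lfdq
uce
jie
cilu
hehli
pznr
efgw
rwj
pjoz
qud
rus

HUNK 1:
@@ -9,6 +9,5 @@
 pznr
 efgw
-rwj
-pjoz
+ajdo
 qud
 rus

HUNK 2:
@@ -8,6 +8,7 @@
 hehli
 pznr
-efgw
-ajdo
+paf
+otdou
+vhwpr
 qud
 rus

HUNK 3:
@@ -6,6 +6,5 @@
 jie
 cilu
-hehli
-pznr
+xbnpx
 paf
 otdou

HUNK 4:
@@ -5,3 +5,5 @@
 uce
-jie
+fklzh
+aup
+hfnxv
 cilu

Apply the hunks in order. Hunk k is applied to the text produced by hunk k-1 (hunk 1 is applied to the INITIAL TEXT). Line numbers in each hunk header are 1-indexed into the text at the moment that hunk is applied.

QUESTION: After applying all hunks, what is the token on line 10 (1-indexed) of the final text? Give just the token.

Answer: xbnpx

Derivation:
Hunk 1: at line 9 remove [rwj,pjoz] add [ajdo] -> 13 lines: uig ogbd rlb lfdq uce jie cilu hehli pznr efgw ajdo qud rus
Hunk 2: at line 8 remove [efgw,ajdo] add [paf,otdou,vhwpr] -> 14 lines: uig ogbd rlb lfdq uce jie cilu hehli pznr paf otdou vhwpr qud rus
Hunk 3: at line 6 remove [hehli,pznr] add [xbnpx] -> 13 lines: uig ogbd rlb lfdq uce jie cilu xbnpx paf otdou vhwpr qud rus
Hunk 4: at line 5 remove [jie] add [fklzh,aup,hfnxv] -> 15 lines: uig ogbd rlb lfdq uce fklzh aup hfnxv cilu xbnpx paf otdou vhwpr qud rus
Final line 10: xbnpx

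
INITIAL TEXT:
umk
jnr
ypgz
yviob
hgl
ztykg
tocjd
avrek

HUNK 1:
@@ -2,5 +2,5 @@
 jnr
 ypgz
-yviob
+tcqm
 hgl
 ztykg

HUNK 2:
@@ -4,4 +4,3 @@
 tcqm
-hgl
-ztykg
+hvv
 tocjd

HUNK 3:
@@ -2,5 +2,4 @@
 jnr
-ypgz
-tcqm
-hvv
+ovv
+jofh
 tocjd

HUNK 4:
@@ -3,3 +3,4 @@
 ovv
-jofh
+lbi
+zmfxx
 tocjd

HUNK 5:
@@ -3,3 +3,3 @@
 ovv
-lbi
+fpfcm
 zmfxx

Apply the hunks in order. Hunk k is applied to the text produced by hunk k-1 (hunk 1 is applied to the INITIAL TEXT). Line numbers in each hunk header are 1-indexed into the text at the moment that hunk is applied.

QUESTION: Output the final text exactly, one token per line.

Answer: umk
jnr
ovv
fpfcm
zmfxx
tocjd
avrek

Derivation:
Hunk 1: at line 2 remove [yviob] add [tcqm] -> 8 lines: umk jnr ypgz tcqm hgl ztykg tocjd avrek
Hunk 2: at line 4 remove [hgl,ztykg] add [hvv] -> 7 lines: umk jnr ypgz tcqm hvv tocjd avrek
Hunk 3: at line 2 remove [ypgz,tcqm,hvv] add [ovv,jofh] -> 6 lines: umk jnr ovv jofh tocjd avrek
Hunk 4: at line 3 remove [jofh] add [lbi,zmfxx] -> 7 lines: umk jnr ovv lbi zmfxx tocjd avrek
Hunk 5: at line 3 remove [lbi] add [fpfcm] -> 7 lines: umk jnr ovv fpfcm zmfxx tocjd avrek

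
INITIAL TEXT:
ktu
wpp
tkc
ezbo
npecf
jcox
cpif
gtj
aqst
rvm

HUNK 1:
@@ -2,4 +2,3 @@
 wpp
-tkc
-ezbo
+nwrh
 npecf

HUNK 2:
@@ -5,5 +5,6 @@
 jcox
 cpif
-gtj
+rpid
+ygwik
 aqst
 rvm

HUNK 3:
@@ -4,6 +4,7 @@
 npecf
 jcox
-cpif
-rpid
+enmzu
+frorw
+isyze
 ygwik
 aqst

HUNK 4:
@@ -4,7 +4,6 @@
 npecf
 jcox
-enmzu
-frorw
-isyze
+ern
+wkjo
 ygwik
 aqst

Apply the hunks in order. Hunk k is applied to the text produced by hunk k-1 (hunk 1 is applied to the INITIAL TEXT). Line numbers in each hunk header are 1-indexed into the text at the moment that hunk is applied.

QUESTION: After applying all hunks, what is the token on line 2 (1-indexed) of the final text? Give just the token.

Answer: wpp

Derivation:
Hunk 1: at line 2 remove [tkc,ezbo] add [nwrh] -> 9 lines: ktu wpp nwrh npecf jcox cpif gtj aqst rvm
Hunk 2: at line 5 remove [gtj] add [rpid,ygwik] -> 10 lines: ktu wpp nwrh npecf jcox cpif rpid ygwik aqst rvm
Hunk 3: at line 4 remove [cpif,rpid] add [enmzu,frorw,isyze] -> 11 lines: ktu wpp nwrh npecf jcox enmzu frorw isyze ygwik aqst rvm
Hunk 4: at line 4 remove [enmzu,frorw,isyze] add [ern,wkjo] -> 10 lines: ktu wpp nwrh npecf jcox ern wkjo ygwik aqst rvm
Final line 2: wpp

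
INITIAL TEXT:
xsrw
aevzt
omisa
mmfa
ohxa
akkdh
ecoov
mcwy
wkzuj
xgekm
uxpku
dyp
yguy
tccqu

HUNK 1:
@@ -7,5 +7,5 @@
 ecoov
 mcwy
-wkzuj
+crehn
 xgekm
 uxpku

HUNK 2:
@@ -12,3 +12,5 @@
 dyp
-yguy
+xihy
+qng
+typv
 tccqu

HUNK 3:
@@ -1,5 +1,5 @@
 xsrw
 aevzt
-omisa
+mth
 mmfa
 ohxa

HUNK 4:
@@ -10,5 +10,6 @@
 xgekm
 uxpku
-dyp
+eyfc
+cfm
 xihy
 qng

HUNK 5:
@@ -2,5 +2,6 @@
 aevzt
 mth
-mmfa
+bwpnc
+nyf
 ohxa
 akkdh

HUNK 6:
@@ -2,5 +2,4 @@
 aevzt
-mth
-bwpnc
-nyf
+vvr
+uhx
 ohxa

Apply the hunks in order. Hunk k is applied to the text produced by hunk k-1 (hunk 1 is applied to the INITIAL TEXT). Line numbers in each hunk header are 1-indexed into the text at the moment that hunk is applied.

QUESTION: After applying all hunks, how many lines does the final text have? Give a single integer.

Hunk 1: at line 7 remove [wkzuj] add [crehn] -> 14 lines: xsrw aevzt omisa mmfa ohxa akkdh ecoov mcwy crehn xgekm uxpku dyp yguy tccqu
Hunk 2: at line 12 remove [yguy] add [xihy,qng,typv] -> 16 lines: xsrw aevzt omisa mmfa ohxa akkdh ecoov mcwy crehn xgekm uxpku dyp xihy qng typv tccqu
Hunk 3: at line 1 remove [omisa] add [mth] -> 16 lines: xsrw aevzt mth mmfa ohxa akkdh ecoov mcwy crehn xgekm uxpku dyp xihy qng typv tccqu
Hunk 4: at line 10 remove [dyp] add [eyfc,cfm] -> 17 lines: xsrw aevzt mth mmfa ohxa akkdh ecoov mcwy crehn xgekm uxpku eyfc cfm xihy qng typv tccqu
Hunk 5: at line 2 remove [mmfa] add [bwpnc,nyf] -> 18 lines: xsrw aevzt mth bwpnc nyf ohxa akkdh ecoov mcwy crehn xgekm uxpku eyfc cfm xihy qng typv tccqu
Hunk 6: at line 2 remove [mth,bwpnc,nyf] add [vvr,uhx] -> 17 lines: xsrw aevzt vvr uhx ohxa akkdh ecoov mcwy crehn xgekm uxpku eyfc cfm xihy qng typv tccqu
Final line count: 17

Answer: 17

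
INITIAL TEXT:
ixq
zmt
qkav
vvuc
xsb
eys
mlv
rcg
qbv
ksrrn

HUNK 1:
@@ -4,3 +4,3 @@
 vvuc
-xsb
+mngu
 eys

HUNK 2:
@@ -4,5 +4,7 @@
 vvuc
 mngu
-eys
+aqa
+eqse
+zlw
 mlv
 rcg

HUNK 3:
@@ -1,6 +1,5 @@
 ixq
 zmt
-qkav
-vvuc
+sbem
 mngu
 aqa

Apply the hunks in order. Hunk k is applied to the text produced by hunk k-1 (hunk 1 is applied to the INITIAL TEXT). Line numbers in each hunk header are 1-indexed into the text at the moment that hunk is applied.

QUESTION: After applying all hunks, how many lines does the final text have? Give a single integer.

Answer: 11

Derivation:
Hunk 1: at line 4 remove [xsb] add [mngu] -> 10 lines: ixq zmt qkav vvuc mngu eys mlv rcg qbv ksrrn
Hunk 2: at line 4 remove [eys] add [aqa,eqse,zlw] -> 12 lines: ixq zmt qkav vvuc mngu aqa eqse zlw mlv rcg qbv ksrrn
Hunk 3: at line 1 remove [qkav,vvuc] add [sbem] -> 11 lines: ixq zmt sbem mngu aqa eqse zlw mlv rcg qbv ksrrn
Final line count: 11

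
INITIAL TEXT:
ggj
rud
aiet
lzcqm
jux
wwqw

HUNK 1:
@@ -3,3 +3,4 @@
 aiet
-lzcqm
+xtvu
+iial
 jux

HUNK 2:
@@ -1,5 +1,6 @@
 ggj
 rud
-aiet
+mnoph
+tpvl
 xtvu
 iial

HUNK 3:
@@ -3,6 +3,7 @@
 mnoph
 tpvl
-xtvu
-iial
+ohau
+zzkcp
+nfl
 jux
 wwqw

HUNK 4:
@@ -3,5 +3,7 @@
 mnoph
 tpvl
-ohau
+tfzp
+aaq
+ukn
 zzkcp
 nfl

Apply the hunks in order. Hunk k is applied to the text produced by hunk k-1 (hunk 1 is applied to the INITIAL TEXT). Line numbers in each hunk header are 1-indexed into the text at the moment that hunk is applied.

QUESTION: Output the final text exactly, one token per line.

Hunk 1: at line 3 remove [lzcqm] add [xtvu,iial] -> 7 lines: ggj rud aiet xtvu iial jux wwqw
Hunk 2: at line 1 remove [aiet] add [mnoph,tpvl] -> 8 lines: ggj rud mnoph tpvl xtvu iial jux wwqw
Hunk 3: at line 3 remove [xtvu,iial] add [ohau,zzkcp,nfl] -> 9 lines: ggj rud mnoph tpvl ohau zzkcp nfl jux wwqw
Hunk 4: at line 3 remove [ohau] add [tfzp,aaq,ukn] -> 11 lines: ggj rud mnoph tpvl tfzp aaq ukn zzkcp nfl jux wwqw

Answer: ggj
rud
mnoph
tpvl
tfzp
aaq
ukn
zzkcp
nfl
jux
wwqw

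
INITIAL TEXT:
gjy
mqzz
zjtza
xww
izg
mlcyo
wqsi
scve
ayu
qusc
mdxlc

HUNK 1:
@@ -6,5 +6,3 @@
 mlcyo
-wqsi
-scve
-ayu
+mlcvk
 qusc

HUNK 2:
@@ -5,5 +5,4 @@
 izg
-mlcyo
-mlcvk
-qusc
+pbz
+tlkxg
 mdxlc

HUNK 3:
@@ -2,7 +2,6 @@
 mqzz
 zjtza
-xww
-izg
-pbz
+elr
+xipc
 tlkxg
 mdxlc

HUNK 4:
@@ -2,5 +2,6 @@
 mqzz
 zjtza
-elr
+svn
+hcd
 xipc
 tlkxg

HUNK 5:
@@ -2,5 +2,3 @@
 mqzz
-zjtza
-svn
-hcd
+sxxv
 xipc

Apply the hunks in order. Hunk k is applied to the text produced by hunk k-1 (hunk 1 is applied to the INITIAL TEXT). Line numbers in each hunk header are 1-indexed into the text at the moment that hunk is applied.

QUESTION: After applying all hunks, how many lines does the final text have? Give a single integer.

Answer: 6

Derivation:
Hunk 1: at line 6 remove [wqsi,scve,ayu] add [mlcvk] -> 9 lines: gjy mqzz zjtza xww izg mlcyo mlcvk qusc mdxlc
Hunk 2: at line 5 remove [mlcyo,mlcvk,qusc] add [pbz,tlkxg] -> 8 lines: gjy mqzz zjtza xww izg pbz tlkxg mdxlc
Hunk 3: at line 2 remove [xww,izg,pbz] add [elr,xipc] -> 7 lines: gjy mqzz zjtza elr xipc tlkxg mdxlc
Hunk 4: at line 2 remove [elr] add [svn,hcd] -> 8 lines: gjy mqzz zjtza svn hcd xipc tlkxg mdxlc
Hunk 5: at line 2 remove [zjtza,svn,hcd] add [sxxv] -> 6 lines: gjy mqzz sxxv xipc tlkxg mdxlc
Final line count: 6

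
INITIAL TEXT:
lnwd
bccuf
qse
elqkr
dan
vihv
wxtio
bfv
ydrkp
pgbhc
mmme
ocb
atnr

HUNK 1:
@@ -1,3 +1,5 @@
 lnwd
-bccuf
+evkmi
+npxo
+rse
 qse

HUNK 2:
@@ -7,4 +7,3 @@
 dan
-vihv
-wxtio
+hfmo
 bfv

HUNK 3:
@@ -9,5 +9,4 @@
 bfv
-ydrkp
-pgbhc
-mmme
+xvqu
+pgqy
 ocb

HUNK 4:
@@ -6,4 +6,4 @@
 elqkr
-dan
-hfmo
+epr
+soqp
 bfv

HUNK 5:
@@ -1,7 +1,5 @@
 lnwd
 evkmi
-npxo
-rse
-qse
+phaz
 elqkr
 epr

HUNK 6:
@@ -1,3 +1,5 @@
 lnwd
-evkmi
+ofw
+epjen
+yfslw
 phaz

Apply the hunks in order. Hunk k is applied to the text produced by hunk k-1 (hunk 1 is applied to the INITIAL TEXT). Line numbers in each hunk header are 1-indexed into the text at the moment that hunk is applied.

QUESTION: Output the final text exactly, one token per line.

Hunk 1: at line 1 remove [bccuf] add [evkmi,npxo,rse] -> 15 lines: lnwd evkmi npxo rse qse elqkr dan vihv wxtio bfv ydrkp pgbhc mmme ocb atnr
Hunk 2: at line 7 remove [vihv,wxtio] add [hfmo] -> 14 lines: lnwd evkmi npxo rse qse elqkr dan hfmo bfv ydrkp pgbhc mmme ocb atnr
Hunk 3: at line 9 remove [ydrkp,pgbhc,mmme] add [xvqu,pgqy] -> 13 lines: lnwd evkmi npxo rse qse elqkr dan hfmo bfv xvqu pgqy ocb atnr
Hunk 4: at line 6 remove [dan,hfmo] add [epr,soqp] -> 13 lines: lnwd evkmi npxo rse qse elqkr epr soqp bfv xvqu pgqy ocb atnr
Hunk 5: at line 1 remove [npxo,rse,qse] add [phaz] -> 11 lines: lnwd evkmi phaz elqkr epr soqp bfv xvqu pgqy ocb atnr
Hunk 6: at line 1 remove [evkmi] add [ofw,epjen,yfslw] -> 13 lines: lnwd ofw epjen yfslw phaz elqkr epr soqp bfv xvqu pgqy ocb atnr

Answer: lnwd
ofw
epjen
yfslw
phaz
elqkr
epr
soqp
bfv
xvqu
pgqy
ocb
atnr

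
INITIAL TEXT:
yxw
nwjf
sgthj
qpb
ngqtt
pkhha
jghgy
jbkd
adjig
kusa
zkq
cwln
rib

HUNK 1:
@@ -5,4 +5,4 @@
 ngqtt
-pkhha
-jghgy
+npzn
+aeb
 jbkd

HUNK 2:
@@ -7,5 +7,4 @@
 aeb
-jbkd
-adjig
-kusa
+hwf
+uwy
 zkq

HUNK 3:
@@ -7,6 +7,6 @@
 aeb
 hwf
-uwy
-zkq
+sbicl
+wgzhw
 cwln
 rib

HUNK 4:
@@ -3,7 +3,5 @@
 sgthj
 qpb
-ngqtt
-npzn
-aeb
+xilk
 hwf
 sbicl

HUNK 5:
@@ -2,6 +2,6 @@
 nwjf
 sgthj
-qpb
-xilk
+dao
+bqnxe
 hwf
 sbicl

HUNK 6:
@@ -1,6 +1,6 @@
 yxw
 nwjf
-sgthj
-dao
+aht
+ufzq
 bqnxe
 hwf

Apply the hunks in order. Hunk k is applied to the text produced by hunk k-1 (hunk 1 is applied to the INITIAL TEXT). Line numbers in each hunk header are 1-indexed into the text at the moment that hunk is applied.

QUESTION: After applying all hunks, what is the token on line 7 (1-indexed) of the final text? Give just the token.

Hunk 1: at line 5 remove [pkhha,jghgy] add [npzn,aeb] -> 13 lines: yxw nwjf sgthj qpb ngqtt npzn aeb jbkd adjig kusa zkq cwln rib
Hunk 2: at line 7 remove [jbkd,adjig,kusa] add [hwf,uwy] -> 12 lines: yxw nwjf sgthj qpb ngqtt npzn aeb hwf uwy zkq cwln rib
Hunk 3: at line 7 remove [uwy,zkq] add [sbicl,wgzhw] -> 12 lines: yxw nwjf sgthj qpb ngqtt npzn aeb hwf sbicl wgzhw cwln rib
Hunk 4: at line 3 remove [ngqtt,npzn,aeb] add [xilk] -> 10 lines: yxw nwjf sgthj qpb xilk hwf sbicl wgzhw cwln rib
Hunk 5: at line 2 remove [qpb,xilk] add [dao,bqnxe] -> 10 lines: yxw nwjf sgthj dao bqnxe hwf sbicl wgzhw cwln rib
Hunk 6: at line 1 remove [sgthj,dao] add [aht,ufzq] -> 10 lines: yxw nwjf aht ufzq bqnxe hwf sbicl wgzhw cwln rib
Final line 7: sbicl

Answer: sbicl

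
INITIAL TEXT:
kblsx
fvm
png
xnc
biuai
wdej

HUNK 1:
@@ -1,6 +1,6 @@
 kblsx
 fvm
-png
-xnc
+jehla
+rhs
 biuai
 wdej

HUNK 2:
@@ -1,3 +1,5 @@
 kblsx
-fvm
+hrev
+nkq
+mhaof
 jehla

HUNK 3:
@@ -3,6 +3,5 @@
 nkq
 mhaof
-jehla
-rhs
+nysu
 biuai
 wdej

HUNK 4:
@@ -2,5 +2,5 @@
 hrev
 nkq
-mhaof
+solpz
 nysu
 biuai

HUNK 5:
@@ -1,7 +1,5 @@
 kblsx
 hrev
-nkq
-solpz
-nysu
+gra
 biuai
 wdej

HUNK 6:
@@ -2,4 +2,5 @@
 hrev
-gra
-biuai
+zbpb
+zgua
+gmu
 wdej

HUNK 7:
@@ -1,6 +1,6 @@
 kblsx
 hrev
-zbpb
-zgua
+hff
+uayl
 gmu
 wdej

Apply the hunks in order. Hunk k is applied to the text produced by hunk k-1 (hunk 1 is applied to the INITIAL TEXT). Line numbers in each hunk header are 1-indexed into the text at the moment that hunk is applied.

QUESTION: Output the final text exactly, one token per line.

Hunk 1: at line 1 remove [png,xnc] add [jehla,rhs] -> 6 lines: kblsx fvm jehla rhs biuai wdej
Hunk 2: at line 1 remove [fvm] add [hrev,nkq,mhaof] -> 8 lines: kblsx hrev nkq mhaof jehla rhs biuai wdej
Hunk 3: at line 3 remove [jehla,rhs] add [nysu] -> 7 lines: kblsx hrev nkq mhaof nysu biuai wdej
Hunk 4: at line 2 remove [mhaof] add [solpz] -> 7 lines: kblsx hrev nkq solpz nysu biuai wdej
Hunk 5: at line 1 remove [nkq,solpz,nysu] add [gra] -> 5 lines: kblsx hrev gra biuai wdej
Hunk 6: at line 2 remove [gra,biuai] add [zbpb,zgua,gmu] -> 6 lines: kblsx hrev zbpb zgua gmu wdej
Hunk 7: at line 1 remove [zbpb,zgua] add [hff,uayl] -> 6 lines: kblsx hrev hff uayl gmu wdej

Answer: kblsx
hrev
hff
uayl
gmu
wdej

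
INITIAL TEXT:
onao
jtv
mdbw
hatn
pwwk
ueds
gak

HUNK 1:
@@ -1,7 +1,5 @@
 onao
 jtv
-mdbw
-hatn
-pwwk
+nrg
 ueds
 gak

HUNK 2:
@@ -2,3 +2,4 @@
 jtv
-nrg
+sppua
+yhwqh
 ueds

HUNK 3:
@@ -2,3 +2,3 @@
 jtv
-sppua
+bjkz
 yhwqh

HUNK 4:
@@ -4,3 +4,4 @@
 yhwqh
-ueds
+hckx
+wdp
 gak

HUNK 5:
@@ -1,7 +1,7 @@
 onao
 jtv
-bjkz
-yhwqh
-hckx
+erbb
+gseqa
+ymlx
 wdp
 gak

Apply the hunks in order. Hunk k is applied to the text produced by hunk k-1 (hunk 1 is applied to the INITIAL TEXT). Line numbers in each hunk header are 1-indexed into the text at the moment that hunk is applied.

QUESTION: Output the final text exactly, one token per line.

Hunk 1: at line 1 remove [mdbw,hatn,pwwk] add [nrg] -> 5 lines: onao jtv nrg ueds gak
Hunk 2: at line 2 remove [nrg] add [sppua,yhwqh] -> 6 lines: onao jtv sppua yhwqh ueds gak
Hunk 3: at line 2 remove [sppua] add [bjkz] -> 6 lines: onao jtv bjkz yhwqh ueds gak
Hunk 4: at line 4 remove [ueds] add [hckx,wdp] -> 7 lines: onao jtv bjkz yhwqh hckx wdp gak
Hunk 5: at line 1 remove [bjkz,yhwqh,hckx] add [erbb,gseqa,ymlx] -> 7 lines: onao jtv erbb gseqa ymlx wdp gak

Answer: onao
jtv
erbb
gseqa
ymlx
wdp
gak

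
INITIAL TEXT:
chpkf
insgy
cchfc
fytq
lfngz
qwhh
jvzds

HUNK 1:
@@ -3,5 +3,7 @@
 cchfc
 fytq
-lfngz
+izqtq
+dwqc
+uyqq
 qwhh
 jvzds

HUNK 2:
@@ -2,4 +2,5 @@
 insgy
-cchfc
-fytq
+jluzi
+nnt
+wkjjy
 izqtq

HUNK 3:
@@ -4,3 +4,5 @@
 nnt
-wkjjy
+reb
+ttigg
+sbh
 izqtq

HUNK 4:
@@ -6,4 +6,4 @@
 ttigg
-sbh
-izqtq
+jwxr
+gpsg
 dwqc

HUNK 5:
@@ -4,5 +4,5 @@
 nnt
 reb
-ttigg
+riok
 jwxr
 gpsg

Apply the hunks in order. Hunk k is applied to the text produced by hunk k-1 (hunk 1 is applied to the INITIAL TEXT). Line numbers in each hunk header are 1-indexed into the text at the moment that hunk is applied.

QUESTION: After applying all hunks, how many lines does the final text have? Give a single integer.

Hunk 1: at line 3 remove [lfngz] add [izqtq,dwqc,uyqq] -> 9 lines: chpkf insgy cchfc fytq izqtq dwqc uyqq qwhh jvzds
Hunk 2: at line 2 remove [cchfc,fytq] add [jluzi,nnt,wkjjy] -> 10 lines: chpkf insgy jluzi nnt wkjjy izqtq dwqc uyqq qwhh jvzds
Hunk 3: at line 4 remove [wkjjy] add [reb,ttigg,sbh] -> 12 lines: chpkf insgy jluzi nnt reb ttigg sbh izqtq dwqc uyqq qwhh jvzds
Hunk 4: at line 6 remove [sbh,izqtq] add [jwxr,gpsg] -> 12 lines: chpkf insgy jluzi nnt reb ttigg jwxr gpsg dwqc uyqq qwhh jvzds
Hunk 5: at line 4 remove [ttigg] add [riok] -> 12 lines: chpkf insgy jluzi nnt reb riok jwxr gpsg dwqc uyqq qwhh jvzds
Final line count: 12

Answer: 12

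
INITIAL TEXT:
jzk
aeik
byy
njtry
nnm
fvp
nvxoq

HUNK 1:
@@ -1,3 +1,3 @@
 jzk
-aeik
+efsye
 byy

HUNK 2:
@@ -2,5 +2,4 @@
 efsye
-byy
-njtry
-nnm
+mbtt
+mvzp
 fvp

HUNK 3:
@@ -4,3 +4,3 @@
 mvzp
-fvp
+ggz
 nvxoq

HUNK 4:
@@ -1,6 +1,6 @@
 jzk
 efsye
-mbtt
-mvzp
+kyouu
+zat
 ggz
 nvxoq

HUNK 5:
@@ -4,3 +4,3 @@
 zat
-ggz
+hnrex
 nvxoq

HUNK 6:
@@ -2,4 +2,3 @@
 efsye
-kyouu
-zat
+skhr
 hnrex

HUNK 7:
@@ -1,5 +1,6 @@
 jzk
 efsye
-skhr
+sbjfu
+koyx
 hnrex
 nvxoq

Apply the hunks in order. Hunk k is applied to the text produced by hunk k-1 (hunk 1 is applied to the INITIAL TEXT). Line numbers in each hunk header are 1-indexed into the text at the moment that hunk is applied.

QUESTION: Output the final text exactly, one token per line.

Answer: jzk
efsye
sbjfu
koyx
hnrex
nvxoq

Derivation:
Hunk 1: at line 1 remove [aeik] add [efsye] -> 7 lines: jzk efsye byy njtry nnm fvp nvxoq
Hunk 2: at line 2 remove [byy,njtry,nnm] add [mbtt,mvzp] -> 6 lines: jzk efsye mbtt mvzp fvp nvxoq
Hunk 3: at line 4 remove [fvp] add [ggz] -> 6 lines: jzk efsye mbtt mvzp ggz nvxoq
Hunk 4: at line 1 remove [mbtt,mvzp] add [kyouu,zat] -> 6 lines: jzk efsye kyouu zat ggz nvxoq
Hunk 5: at line 4 remove [ggz] add [hnrex] -> 6 lines: jzk efsye kyouu zat hnrex nvxoq
Hunk 6: at line 2 remove [kyouu,zat] add [skhr] -> 5 lines: jzk efsye skhr hnrex nvxoq
Hunk 7: at line 1 remove [skhr] add [sbjfu,koyx] -> 6 lines: jzk efsye sbjfu koyx hnrex nvxoq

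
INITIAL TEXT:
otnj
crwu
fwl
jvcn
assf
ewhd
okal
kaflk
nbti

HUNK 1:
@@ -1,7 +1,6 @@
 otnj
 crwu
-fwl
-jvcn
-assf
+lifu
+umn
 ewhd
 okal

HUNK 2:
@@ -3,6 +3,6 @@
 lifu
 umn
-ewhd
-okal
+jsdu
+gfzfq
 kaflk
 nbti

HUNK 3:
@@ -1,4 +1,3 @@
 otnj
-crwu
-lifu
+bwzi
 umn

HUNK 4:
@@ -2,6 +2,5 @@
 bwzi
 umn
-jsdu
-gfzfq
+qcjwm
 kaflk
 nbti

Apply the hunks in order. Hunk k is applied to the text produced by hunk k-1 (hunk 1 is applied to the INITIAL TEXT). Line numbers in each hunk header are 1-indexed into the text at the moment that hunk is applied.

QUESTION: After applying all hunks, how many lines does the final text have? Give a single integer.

Answer: 6

Derivation:
Hunk 1: at line 1 remove [fwl,jvcn,assf] add [lifu,umn] -> 8 lines: otnj crwu lifu umn ewhd okal kaflk nbti
Hunk 2: at line 3 remove [ewhd,okal] add [jsdu,gfzfq] -> 8 lines: otnj crwu lifu umn jsdu gfzfq kaflk nbti
Hunk 3: at line 1 remove [crwu,lifu] add [bwzi] -> 7 lines: otnj bwzi umn jsdu gfzfq kaflk nbti
Hunk 4: at line 2 remove [jsdu,gfzfq] add [qcjwm] -> 6 lines: otnj bwzi umn qcjwm kaflk nbti
Final line count: 6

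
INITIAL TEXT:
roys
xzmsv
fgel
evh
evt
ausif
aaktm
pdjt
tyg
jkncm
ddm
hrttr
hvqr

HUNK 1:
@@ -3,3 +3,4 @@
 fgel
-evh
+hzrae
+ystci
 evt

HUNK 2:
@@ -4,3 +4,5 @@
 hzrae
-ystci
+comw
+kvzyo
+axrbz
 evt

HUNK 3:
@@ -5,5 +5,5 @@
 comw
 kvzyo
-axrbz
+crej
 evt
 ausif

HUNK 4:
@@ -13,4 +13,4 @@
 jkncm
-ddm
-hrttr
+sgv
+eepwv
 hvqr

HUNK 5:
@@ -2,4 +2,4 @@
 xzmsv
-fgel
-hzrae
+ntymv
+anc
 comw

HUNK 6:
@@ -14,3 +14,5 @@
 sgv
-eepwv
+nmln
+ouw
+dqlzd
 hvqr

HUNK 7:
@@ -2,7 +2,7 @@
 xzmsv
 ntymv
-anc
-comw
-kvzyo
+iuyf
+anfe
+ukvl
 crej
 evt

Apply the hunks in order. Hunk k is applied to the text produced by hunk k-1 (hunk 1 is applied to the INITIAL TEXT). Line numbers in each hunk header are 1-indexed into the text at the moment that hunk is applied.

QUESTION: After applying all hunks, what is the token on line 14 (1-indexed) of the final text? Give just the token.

Hunk 1: at line 3 remove [evh] add [hzrae,ystci] -> 14 lines: roys xzmsv fgel hzrae ystci evt ausif aaktm pdjt tyg jkncm ddm hrttr hvqr
Hunk 2: at line 4 remove [ystci] add [comw,kvzyo,axrbz] -> 16 lines: roys xzmsv fgel hzrae comw kvzyo axrbz evt ausif aaktm pdjt tyg jkncm ddm hrttr hvqr
Hunk 3: at line 5 remove [axrbz] add [crej] -> 16 lines: roys xzmsv fgel hzrae comw kvzyo crej evt ausif aaktm pdjt tyg jkncm ddm hrttr hvqr
Hunk 4: at line 13 remove [ddm,hrttr] add [sgv,eepwv] -> 16 lines: roys xzmsv fgel hzrae comw kvzyo crej evt ausif aaktm pdjt tyg jkncm sgv eepwv hvqr
Hunk 5: at line 2 remove [fgel,hzrae] add [ntymv,anc] -> 16 lines: roys xzmsv ntymv anc comw kvzyo crej evt ausif aaktm pdjt tyg jkncm sgv eepwv hvqr
Hunk 6: at line 14 remove [eepwv] add [nmln,ouw,dqlzd] -> 18 lines: roys xzmsv ntymv anc comw kvzyo crej evt ausif aaktm pdjt tyg jkncm sgv nmln ouw dqlzd hvqr
Hunk 7: at line 2 remove [anc,comw,kvzyo] add [iuyf,anfe,ukvl] -> 18 lines: roys xzmsv ntymv iuyf anfe ukvl crej evt ausif aaktm pdjt tyg jkncm sgv nmln ouw dqlzd hvqr
Final line 14: sgv

Answer: sgv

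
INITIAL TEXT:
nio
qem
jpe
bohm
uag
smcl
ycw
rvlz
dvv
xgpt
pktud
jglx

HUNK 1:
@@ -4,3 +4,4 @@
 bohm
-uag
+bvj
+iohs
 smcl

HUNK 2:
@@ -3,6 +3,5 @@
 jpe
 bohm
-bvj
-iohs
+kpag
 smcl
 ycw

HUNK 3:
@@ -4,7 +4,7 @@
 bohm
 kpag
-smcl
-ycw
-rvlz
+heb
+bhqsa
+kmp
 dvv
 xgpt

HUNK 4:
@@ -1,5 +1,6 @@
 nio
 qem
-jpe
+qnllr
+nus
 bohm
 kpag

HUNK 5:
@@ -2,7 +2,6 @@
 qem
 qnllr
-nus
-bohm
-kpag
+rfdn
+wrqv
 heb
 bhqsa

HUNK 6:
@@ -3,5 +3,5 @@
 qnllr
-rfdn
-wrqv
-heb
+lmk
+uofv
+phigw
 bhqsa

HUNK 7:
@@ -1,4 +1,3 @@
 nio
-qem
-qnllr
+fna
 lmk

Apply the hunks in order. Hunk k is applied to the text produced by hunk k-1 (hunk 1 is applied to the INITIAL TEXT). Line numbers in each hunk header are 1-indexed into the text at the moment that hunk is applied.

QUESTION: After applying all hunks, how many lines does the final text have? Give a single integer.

Answer: 11

Derivation:
Hunk 1: at line 4 remove [uag] add [bvj,iohs] -> 13 lines: nio qem jpe bohm bvj iohs smcl ycw rvlz dvv xgpt pktud jglx
Hunk 2: at line 3 remove [bvj,iohs] add [kpag] -> 12 lines: nio qem jpe bohm kpag smcl ycw rvlz dvv xgpt pktud jglx
Hunk 3: at line 4 remove [smcl,ycw,rvlz] add [heb,bhqsa,kmp] -> 12 lines: nio qem jpe bohm kpag heb bhqsa kmp dvv xgpt pktud jglx
Hunk 4: at line 1 remove [jpe] add [qnllr,nus] -> 13 lines: nio qem qnllr nus bohm kpag heb bhqsa kmp dvv xgpt pktud jglx
Hunk 5: at line 2 remove [nus,bohm,kpag] add [rfdn,wrqv] -> 12 lines: nio qem qnllr rfdn wrqv heb bhqsa kmp dvv xgpt pktud jglx
Hunk 6: at line 3 remove [rfdn,wrqv,heb] add [lmk,uofv,phigw] -> 12 lines: nio qem qnllr lmk uofv phigw bhqsa kmp dvv xgpt pktud jglx
Hunk 7: at line 1 remove [qem,qnllr] add [fna] -> 11 lines: nio fna lmk uofv phigw bhqsa kmp dvv xgpt pktud jglx
Final line count: 11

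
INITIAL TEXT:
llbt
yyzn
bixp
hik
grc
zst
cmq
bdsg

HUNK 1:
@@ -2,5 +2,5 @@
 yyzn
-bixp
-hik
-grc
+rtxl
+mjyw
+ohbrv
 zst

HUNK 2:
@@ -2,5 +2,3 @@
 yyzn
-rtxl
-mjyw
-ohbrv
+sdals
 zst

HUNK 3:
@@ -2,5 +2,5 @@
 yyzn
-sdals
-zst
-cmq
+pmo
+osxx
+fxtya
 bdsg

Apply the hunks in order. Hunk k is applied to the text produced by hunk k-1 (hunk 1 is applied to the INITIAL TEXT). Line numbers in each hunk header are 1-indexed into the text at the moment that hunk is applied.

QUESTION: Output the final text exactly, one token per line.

Hunk 1: at line 2 remove [bixp,hik,grc] add [rtxl,mjyw,ohbrv] -> 8 lines: llbt yyzn rtxl mjyw ohbrv zst cmq bdsg
Hunk 2: at line 2 remove [rtxl,mjyw,ohbrv] add [sdals] -> 6 lines: llbt yyzn sdals zst cmq bdsg
Hunk 3: at line 2 remove [sdals,zst,cmq] add [pmo,osxx,fxtya] -> 6 lines: llbt yyzn pmo osxx fxtya bdsg

Answer: llbt
yyzn
pmo
osxx
fxtya
bdsg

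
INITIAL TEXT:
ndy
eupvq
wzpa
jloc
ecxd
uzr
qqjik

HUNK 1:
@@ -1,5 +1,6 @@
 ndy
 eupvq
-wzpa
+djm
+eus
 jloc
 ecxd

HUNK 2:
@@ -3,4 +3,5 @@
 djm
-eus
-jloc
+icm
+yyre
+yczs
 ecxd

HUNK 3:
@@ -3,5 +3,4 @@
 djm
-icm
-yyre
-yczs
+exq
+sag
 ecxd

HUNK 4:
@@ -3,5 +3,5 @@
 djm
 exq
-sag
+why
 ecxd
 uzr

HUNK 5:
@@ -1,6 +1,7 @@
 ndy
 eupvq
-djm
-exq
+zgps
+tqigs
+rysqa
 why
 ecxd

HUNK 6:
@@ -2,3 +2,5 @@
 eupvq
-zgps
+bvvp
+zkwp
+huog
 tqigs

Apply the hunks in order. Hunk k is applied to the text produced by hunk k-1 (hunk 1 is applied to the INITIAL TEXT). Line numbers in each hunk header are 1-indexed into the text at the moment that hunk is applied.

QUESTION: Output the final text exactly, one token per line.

Hunk 1: at line 1 remove [wzpa] add [djm,eus] -> 8 lines: ndy eupvq djm eus jloc ecxd uzr qqjik
Hunk 2: at line 3 remove [eus,jloc] add [icm,yyre,yczs] -> 9 lines: ndy eupvq djm icm yyre yczs ecxd uzr qqjik
Hunk 3: at line 3 remove [icm,yyre,yczs] add [exq,sag] -> 8 lines: ndy eupvq djm exq sag ecxd uzr qqjik
Hunk 4: at line 3 remove [sag] add [why] -> 8 lines: ndy eupvq djm exq why ecxd uzr qqjik
Hunk 5: at line 1 remove [djm,exq] add [zgps,tqigs,rysqa] -> 9 lines: ndy eupvq zgps tqigs rysqa why ecxd uzr qqjik
Hunk 6: at line 2 remove [zgps] add [bvvp,zkwp,huog] -> 11 lines: ndy eupvq bvvp zkwp huog tqigs rysqa why ecxd uzr qqjik

Answer: ndy
eupvq
bvvp
zkwp
huog
tqigs
rysqa
why
ecxd
uzr
qqjik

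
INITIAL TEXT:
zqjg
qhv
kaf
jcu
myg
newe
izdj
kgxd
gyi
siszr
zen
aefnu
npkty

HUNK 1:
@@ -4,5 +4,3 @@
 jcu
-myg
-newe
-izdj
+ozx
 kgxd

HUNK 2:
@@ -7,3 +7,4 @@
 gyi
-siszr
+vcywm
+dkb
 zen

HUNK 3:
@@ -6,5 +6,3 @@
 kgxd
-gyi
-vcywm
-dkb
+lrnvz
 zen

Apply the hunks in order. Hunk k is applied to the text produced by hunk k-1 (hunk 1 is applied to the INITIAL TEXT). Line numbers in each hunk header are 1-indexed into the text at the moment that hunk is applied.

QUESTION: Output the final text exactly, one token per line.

Answer: zqjg
qhv
kaf
jcu
ozx
kgxd
lrnvz
zen
aefnu
npkty

Derivation:
Hunk 1: at line 4 remove [myg,newe,izdj] add [ozx] -> 11 lines: zqjg qhv kaf jcu ozx kgxd gyi siszr zen aefnu npkty
Hunk 2: at line 7 remove [siszr] add [vcywm,dkb] -> 12 lines: zqjg qhv kaf jcu ozx kgxd gyi vcywm dkb zen aefnu npkty
Hunk 3: at line 6 remove [gyi,vcywm,dkb] add [lrnvz] -> 10 lines: zqjg qhv kaf jcu ozx kgxd lrnvz zen aefnu npkty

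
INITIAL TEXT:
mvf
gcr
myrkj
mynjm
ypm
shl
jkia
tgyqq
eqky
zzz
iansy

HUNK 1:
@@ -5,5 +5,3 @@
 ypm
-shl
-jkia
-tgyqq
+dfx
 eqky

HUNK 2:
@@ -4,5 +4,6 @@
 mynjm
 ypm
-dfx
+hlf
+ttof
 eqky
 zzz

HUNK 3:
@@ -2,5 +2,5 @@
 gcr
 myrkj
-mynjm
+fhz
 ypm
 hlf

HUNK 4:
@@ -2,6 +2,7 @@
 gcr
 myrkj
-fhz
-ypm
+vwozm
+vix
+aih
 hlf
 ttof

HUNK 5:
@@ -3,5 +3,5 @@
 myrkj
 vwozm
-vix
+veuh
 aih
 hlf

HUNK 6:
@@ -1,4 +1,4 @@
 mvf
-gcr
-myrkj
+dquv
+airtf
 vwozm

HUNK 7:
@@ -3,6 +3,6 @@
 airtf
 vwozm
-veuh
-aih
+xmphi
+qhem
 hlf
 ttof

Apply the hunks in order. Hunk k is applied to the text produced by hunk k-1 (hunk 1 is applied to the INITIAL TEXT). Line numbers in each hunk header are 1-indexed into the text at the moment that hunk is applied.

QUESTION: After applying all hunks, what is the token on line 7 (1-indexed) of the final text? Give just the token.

Answer: hlf

Derivation:
Hunk 1: at line 5 remove [shl,jkia,tgyqq] add [dfx] -> 9 lines: mvf gcr myrkj mynjm ypm dfx eqky zzz iansy
Hunk 2: at line 4 remove [dfx] add [hlf,ttof] -> 10 lines: mvf gcr myrkj mynjm ypm hlf ttof eqky zzz iansy
Hunk 3: at line 2 remove [mynjm] add [fhz] -> 10 lines: mvf gcr myrkj fhz ypm hlf ttof eqky zzz iansy
Hunk 4: at line 2 remove [fhz,ypm] add [vwozm,vix,aih] -> 11 lines: mvf gcr myrkj vwozm vix aih hlf ttof eqky zzz iansy
Hunk 5: at line 3 remove [vix] add [veuh] -> 11 lines: mvf gcr myrkj vwozm veuh aih hlf ttof eqky zzz iansy
Hunk 6: at line 1 remove [gcr,myrkj] add [dquv,airtf] -> 11 lines: mvf dquv airtf vwozm veuh aih hlf ttof eqky zzz iansy
Hunk 7: at line 3 remove [veuh,aih] add [xmphi,qhem] -> 11 lines: mvf dquv airtf vwozm xmphi qhem hlf ttof eqky zzz iansy
Final line 7: hlf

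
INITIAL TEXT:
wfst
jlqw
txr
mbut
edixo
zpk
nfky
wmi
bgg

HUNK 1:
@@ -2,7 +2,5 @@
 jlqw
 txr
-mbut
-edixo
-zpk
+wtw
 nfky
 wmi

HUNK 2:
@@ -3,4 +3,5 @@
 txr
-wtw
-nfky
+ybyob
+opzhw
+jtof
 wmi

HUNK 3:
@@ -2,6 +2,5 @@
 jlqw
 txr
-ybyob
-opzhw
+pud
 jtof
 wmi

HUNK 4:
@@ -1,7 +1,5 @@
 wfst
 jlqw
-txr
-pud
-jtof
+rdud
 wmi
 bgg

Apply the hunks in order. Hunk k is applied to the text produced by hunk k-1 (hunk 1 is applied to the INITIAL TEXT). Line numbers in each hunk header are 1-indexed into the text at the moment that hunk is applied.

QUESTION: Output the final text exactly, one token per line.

Answer: wfst
jlqw
rdud
wmi
bgg

Derivation:
Hunk 1: at line 2 remove [mbut,edixo,zpk] add [wtw] -> 7 lines: wfst jlqw txr wtw nfky wmi bgg
Hunk 2: at line 3 remove [wtw,nfky] add [ybyob,opzhw,jtof] -> 8 lines: wfst jlqw txr ybyob opzhw jtof wmi bgg
Hunk 3: at line 2 remove [ybyob,opzhw] add [pud] -> 7 lines: wfst jlqw txr pud jtof wmi bgg
Hunk 4: at line 1 remove [txr,pud,jtof] add [rdud] -> 5 lines: wfst jlqw rdud wmi bgg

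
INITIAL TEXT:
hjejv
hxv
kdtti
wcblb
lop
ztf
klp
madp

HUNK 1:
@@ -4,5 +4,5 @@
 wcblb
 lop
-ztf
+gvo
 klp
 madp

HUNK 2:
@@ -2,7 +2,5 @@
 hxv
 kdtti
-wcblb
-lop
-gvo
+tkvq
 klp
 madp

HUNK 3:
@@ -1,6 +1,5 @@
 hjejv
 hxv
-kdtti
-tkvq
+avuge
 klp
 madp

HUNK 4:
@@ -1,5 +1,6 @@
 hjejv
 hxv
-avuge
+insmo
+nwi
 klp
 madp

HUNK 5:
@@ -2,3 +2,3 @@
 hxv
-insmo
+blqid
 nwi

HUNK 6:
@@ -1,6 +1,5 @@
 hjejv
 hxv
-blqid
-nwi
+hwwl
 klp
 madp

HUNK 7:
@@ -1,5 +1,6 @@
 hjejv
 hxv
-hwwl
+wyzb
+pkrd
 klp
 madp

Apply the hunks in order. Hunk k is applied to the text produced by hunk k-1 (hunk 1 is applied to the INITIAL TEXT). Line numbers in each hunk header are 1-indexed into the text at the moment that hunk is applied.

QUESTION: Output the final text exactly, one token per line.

Hunk 1: at line 4 remove [ztf] add [gvo] -> 8 lines: hjejv hxv kdtti wcblb lop gvo klp madp
Hunk 2: at line 2 remove [wcblb,lop,gvo] add [tkvq] -> 6 lines: hjejv hxv kdtti tkvq klp madp
Hunk 3: at line 1 remove [kdtti,tkvq] add [avuge] -> 5 lines: hjejv hxv avuge klp madp
Hunk 4: at line 1 remove [avuge] add [insmo,nwi] -> 6 lines: hjejv hxv insmo nwi klp madp
Hunk 5: at line 2 remove [insmo] add [blqid] -> 6 lines: hjejv hxv blqid nwi klp madp
Hunk 6: at line 1 remove [blqid,nwi] add [hwwl] -> 5 lines: hjejv hxv hwwl klp madp
Hunk 7: at line 1 remove [hwwl] add [wyzb,pkrd] -> 6 lines: hjejv hxv wyzb pkrd klp madp

Answer: hjejv
hxv
wyzb
pkrd
klp
madp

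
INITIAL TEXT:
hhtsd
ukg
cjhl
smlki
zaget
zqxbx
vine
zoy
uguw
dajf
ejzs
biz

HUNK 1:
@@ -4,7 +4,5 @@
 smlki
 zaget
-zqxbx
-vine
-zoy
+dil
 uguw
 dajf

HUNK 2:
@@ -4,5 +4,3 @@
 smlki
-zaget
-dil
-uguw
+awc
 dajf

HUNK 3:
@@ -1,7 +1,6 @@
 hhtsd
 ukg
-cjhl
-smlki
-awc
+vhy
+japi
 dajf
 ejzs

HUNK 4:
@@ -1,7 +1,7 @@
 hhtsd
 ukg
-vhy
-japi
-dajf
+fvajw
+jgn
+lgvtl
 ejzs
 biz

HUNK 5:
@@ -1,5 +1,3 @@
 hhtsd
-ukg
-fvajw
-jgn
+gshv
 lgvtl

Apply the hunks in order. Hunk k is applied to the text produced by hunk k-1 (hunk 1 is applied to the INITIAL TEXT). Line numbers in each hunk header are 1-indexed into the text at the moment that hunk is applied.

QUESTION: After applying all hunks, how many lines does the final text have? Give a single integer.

Answer: 5

Derivation:
Hunk 1: at line 4 remove [zqxbx,vine,zoy] add [dil] -> 10 lines: hhtsd ukg cjhl smlki zaget dil uguw dajf ejzs biz
Hunk 2: at line 4 remove [zaget,dil,uguw] add [awc] -> 8 lines: hhtsd ukg cjhl smlki awc dajf ejzs biz
Hunk 3: at line 1 remove [cjhl,smlki,awc] add [vhy,japi] -> 7 lines: hhtsd ukg vhy japi dajf ejzs biz
Hunk 4: at line 1 remove [vhy,japi,dajf] add [fvajw,jgn,lgvtl] -> 7 lines: hhtsd ukg fvajw jgn lgvtl ejzs biz
Hunk 5: at line 1 remove [ukg,fvajw,jgn] add [gshv] -> 5 lines: hhtsd gshv lgvtl ejzs biz
Final line count: 5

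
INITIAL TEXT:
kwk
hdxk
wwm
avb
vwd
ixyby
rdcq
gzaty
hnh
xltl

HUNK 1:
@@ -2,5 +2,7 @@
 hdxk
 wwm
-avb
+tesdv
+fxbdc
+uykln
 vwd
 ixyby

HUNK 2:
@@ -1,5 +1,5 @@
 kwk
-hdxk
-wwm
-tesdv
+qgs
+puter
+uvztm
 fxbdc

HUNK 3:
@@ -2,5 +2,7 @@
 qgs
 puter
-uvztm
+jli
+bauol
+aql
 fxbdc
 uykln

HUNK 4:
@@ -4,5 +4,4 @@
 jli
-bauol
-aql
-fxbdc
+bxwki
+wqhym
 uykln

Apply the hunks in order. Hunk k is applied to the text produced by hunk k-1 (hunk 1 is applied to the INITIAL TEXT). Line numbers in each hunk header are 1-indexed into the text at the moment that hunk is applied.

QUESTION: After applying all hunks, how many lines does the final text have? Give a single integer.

Answer: 13

Derivation:
Hunk 1: at line 2 remove [avb] add [tesdv,fxbdc,uykln] -> 12 lines: kwk hdxk wwm tesdv fxbdc uykln vwd ixyby rdcq gzaty hnh xltl
Hunk 2: at line 1 remove [hdxk,wwm,tesdv] add [qgs,puter,uvztm] -> 12 lines: kwk qgs puter uvztm fxbdc uykln vwd ixyby rdcq gzaty hnh xltl
Hunk 3: at line 2 remove [uvztm] add [jli,bauol,aql] -> 14 lines: kwk qgs puter jli bauol aql fxbdc uykln vwd ixyby rdcq gzaty hnh xltl
Hunk 4: at line 4 remove [bauol,aql,fxbdc] add [bxwki,wqhym] -> 13 lines: kwk qgs puter jli bxwki wqhym uykln vwd ixyby rdcq gzaty hnh xltl
Final line count: 13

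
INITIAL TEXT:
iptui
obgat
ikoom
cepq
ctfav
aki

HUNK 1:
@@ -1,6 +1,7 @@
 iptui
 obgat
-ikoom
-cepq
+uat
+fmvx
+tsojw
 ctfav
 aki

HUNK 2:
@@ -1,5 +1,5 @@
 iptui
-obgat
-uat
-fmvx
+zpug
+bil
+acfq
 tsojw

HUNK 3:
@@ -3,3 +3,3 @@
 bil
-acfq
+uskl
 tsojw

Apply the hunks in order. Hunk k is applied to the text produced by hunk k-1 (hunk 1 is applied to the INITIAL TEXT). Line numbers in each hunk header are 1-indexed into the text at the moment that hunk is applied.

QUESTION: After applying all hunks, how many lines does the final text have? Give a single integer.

Hunk 1: at line 1 remove [ikoom,cepq] add [uat,fmvx,tsojw] -> 7 lines: iptui obgat uat fmvx tsojw ctfav aki
Hunk 2: at line 1 remove [obgat,uat,fmvx] add [zpug,bil,acfq] -> 7 lines: iptui zpug bil acfq tsojw ctfav aki
Hunk 3: at line 3 remove [acfq] add [uskl] -> 7 lines: iptui zpug bil uskl tsojw ctfav aki
Final line count: 7

Answer: 7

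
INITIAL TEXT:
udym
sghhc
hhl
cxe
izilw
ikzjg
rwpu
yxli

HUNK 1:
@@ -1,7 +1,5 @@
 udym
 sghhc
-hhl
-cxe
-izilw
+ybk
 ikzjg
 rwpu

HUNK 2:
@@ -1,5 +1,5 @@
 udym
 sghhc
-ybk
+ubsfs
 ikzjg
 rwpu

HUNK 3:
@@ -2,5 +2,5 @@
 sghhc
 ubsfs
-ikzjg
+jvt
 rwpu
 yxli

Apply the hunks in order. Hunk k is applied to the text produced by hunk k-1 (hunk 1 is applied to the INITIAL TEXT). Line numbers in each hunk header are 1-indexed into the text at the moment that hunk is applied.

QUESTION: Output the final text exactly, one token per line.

Answer: udym
sghhc
ubsfs
jvt
rwpu
yxli

Derivation:
Hunk 1: at line 1 remove [hhl,cxe,izilw] add [ybk] -> 6 lines: udym sghhc ybk ikzjg rwpu yxli
Hunk 2: at line 1 remove [ybk] add [ubsfs] -> 6 lines: udym sghhc ubsfs ikzjg rwpu yxli
Hunk 3: at line 2 remove [ikzjg] add [jvt] -> 6 lines: udym sghhc ubsfs jvt rwpu yxli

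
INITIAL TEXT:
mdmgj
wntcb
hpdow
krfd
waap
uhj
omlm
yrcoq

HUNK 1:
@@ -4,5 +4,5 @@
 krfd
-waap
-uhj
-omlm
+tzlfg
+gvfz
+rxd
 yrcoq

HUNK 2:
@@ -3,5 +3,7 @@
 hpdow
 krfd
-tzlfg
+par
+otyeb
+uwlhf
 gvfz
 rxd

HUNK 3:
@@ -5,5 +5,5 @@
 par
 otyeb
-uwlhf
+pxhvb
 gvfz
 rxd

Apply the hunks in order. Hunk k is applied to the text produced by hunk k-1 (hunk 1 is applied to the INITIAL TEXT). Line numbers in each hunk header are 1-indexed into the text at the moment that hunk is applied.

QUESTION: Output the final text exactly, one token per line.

Hunk 1: at line 4 remove [waap,uhj,omlm] add [tzlfg,gvfz,rxd] -> 8 lines: mdmgj wntcb hpdow krfd tzlfg gvfz rxd yrcoq
Hunk 2: at line 3 remove [tzlfg] add [par,otyeb,uwlhf] -> 10 lines: mdmgj wntcb hpdow krfd par otyeb uwlhf gvfz rxd yrcoq
Hunk 3: at line 5 remove [uwlhf] add [pxhvb] -> 10 lines: mdmgj wntcb hpdow krfd par otyeb pxhvb gvfz rxd yrcoq

Answer: mdmgj
wntcb
hpdow
krfd
par
otyeb
pxhvb
gvfz
rxd
yrcoq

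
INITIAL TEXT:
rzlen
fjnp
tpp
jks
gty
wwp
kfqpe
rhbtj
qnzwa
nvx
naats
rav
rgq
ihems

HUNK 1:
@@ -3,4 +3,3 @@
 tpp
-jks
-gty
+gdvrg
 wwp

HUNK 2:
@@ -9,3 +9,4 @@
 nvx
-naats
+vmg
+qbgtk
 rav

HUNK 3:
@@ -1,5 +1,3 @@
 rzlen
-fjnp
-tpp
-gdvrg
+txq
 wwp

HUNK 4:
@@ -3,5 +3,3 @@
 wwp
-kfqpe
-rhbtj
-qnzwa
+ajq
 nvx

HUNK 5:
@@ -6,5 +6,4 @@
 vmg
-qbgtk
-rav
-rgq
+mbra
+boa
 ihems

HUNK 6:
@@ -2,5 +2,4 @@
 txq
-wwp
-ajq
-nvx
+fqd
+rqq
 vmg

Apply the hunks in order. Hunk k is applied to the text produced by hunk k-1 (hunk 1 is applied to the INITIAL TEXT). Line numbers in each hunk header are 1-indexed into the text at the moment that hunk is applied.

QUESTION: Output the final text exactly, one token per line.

Answer: rzlen
txq
fqd
rqq
vmg
mbra
boa
ihems

Derivation:
Hunk 1: at line 3 remove [jks,gty] add [gdvrg] -> 13 lines: rzlen fjnp tpp gdvrg wwp kfqpe rhbtj qnzwa nvx naats rav rgq ihems
Hunk 2: at line 9 remove [naats] add [vmg,qbgtk] -> 14 lines: rzlen fjnp tpp gdvrg wwp kfqpe rhbtj qnzwa nvx vmg qbgtk rav rgq ihems
Hunk 3: at line 1 remove [fjnp,tpp,gdvrg] add [txq] -> 12 lines: rzlen txq wwp kfqpe rhbtj qnzwa nvx vmg qbgtk rav rgq ihems
Hunk 4: at line 3 remove [kfqpe,rhbtj,qnzwa] add [ajq] -> 10 lines: rzlen txq wwp ajq nvx vmg qbgtk rav rgq ihems
Hunk 5: at line 6 remove [qbgtk,rav,rgq] add [mbra,boa] -> 9 lines: rzlen txq wwp ajq nvx vmg mbra boa ihems
Hunk 6: at line 2 remove [wwp,ajq,nvx] add [fqd,rqq] -> 8 lines: rzlen txq fqd rqq vmg mbra boa ihems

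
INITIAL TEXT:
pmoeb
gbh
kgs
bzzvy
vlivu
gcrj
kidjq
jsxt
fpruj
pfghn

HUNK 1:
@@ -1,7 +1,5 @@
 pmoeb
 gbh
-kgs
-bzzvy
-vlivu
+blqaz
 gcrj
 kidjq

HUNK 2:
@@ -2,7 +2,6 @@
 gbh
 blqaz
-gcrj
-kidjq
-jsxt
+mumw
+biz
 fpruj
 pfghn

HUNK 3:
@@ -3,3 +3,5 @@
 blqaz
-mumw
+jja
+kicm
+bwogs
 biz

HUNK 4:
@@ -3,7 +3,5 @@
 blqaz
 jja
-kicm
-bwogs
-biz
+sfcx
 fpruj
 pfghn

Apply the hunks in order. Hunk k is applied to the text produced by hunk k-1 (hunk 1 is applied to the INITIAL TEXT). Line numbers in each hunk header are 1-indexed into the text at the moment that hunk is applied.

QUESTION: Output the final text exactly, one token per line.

Answer: pmoeb
gbh
blqaz
jja
sfcx
fpruj
pfghn

Derivation:
Hunk 1: at line 1 remove [kgs,bzzvy,vlivu] add [blqaz] -> 8 lines: pmoeb gbh blqaz gcrj kidjq jsxt fpruj pfghn
Hunk 2: at line 2 remove [gcrj,kidjq,jsxt] add [mumw,biz] -> 7 lines: pmoeb gbh blqaz mumw biz fpruj pfghn
Hunk 3: at line 3 remove [mumw] add [jja,kicm,bwogs] -> 9 lines: pmoeb gbh blqaz jja kicm bwogs biz fpruj pfghn
Hunk 4: at line 3 remove [kicm,bwogs,biz] add [sfcx] -> 7 lines: pmoeb gbh blqaz jja sfcx fpruj pfghn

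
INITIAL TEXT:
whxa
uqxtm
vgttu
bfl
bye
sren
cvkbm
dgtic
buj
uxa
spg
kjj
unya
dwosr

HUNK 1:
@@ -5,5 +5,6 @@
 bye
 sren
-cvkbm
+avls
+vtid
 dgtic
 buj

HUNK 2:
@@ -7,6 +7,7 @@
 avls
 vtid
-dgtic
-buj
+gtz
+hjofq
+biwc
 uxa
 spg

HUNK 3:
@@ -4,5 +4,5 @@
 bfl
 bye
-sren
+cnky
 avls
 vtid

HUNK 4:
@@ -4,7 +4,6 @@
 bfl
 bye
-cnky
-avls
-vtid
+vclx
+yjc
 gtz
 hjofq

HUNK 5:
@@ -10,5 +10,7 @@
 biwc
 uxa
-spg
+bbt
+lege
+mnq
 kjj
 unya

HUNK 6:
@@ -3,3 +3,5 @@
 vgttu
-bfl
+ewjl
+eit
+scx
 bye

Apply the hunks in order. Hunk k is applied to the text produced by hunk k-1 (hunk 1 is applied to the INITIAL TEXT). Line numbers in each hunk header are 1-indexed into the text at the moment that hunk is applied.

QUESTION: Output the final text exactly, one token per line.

Answer: whxa
uqxtm
vgttu
ewjl
eit
scx
bye
vclx
yjc
gtz
hjofq
biwc
uxa
bbt
lege
mnq
kjj
unya
dwosr

Derivation:
Hunk 1: at line 5 remove [cvkbm] add [avls,vtid] -> 15 lines: whxa uqxtm vgttu bfl bye sren avls vtid dgtic buj uxa spg kjj unya dwosr
Hunk 2: at line 7 remove [dgtic,buj] add [gtz,hjofq,biwc] -> 16 lines: whxa uqxtm vgttu bfl bye sren avls vtid gtz hjofq biwc uxa spg kjj unya dwosr
Hunk 3: at line 4 remove [sren] add [cnky] -> 16 lines: whxa uqxtm vgttu bfl bye cnky avls vtid gtz hjofq biwc uxa spg kjj unya dwosr
Hunk 4: at line 4 remove [cnky,avls,vtid] add [vclx,yjc] -> 15 lines: whxa uqxtm vgttu bfl bye vclx yjc gtz hjofq biwc uxa spg kjj unya dwosr
Hunk 5: at line 10 remove [spg] add [bbt,lege,mnq] -> 17 lines: whxa uqxtm vgttu bfl bye vclx yjc gtz hjofq biwc uxa bbt lege mnq kjj unya dwosr
Hunk 6: at line 3 remove [bfl] add [ewjl,eit,scx] -> 19 lines: whxa uqxtm vgttu ewjl eit scx bye vclx yjc gtz hjofq biwc uxa bbt lege mnq kjj unya dwosr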